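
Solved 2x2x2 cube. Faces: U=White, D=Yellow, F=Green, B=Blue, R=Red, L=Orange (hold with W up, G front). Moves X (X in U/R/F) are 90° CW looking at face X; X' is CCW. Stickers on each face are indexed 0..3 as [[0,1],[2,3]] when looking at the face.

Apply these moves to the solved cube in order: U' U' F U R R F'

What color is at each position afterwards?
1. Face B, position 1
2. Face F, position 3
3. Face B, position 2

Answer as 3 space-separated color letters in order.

After move 1 (U'): U=WWWW F=OOGG R=GGRR B=RRBB L=BBOO
After move 2 (U'): U=WWWW F=BBGG R=OORR B=GGBB L=RROO
After move 3 (F): F=GBGB U=WWOR R=WOWR D=ROYY L=RYOY
After move 4 (U): U=OWRW F=WOGB R=GGWR B=RYBB L=GBOY
After move 5 (R): R=WGRG U=OORB F=WOGY D=RBYR B=WYWB
After move 6 (R): R=RWGG U=OORY F=WBGR D=RWYW B=BYOB
After move 7 (F'): F=BRWG U=OORG R=WWRG D=BYYW L=GYOR
Query 1: B[1] = Y
Query 2: F[3] = G
Query 3: B[2] = O

Answer: Y G O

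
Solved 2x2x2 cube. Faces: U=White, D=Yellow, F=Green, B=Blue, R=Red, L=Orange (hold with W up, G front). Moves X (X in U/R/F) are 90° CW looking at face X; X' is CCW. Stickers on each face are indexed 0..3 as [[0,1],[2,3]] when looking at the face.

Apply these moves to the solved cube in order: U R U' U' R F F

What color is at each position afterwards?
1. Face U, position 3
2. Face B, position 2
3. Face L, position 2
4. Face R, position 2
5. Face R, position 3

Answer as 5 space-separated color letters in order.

After move 1 (U): U=WWWW F=RRGG R=BBRR B=OOBB L=GGOO
After move 2 (R): R=RBRB U=WRWG F=RYGY D=YBYO B=WOWB
After move 3 (U'): U=RGWW F=GGGY R=RYRB B=RBWB L=WOOO
After move 4 (U'): U=GWRW F=WOGY R=GGRB B=RYWB L=RBOO
After move 5 (R): R=RGBG U=GORY F=WBGO D=YWYR B=WYWB
After move 6 (F): F=GWOB U=GOOB R=RGYG D=BRYR L=RYOW
After move 7 (F): F=OGBW U=GOWY R=OGBG D=YRYR L=RBOR
Query 1: U[3] = Y
Query 2: B[2] = W
Query 3: L[2] = O
Query 4: R[2] = B
Query 5: R[3] = G

Answer: Y W O B G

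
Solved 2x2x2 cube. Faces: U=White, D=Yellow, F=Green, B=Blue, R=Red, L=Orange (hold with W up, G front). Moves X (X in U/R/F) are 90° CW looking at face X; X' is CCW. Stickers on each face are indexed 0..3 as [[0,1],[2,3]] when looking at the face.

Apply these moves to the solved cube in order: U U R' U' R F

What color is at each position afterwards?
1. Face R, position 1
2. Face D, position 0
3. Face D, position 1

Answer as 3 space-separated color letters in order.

Answer: B R O

Derivation:
After move 1 (U): U=WWWW F=RRGG R=BBRR B=OOBB L=GGOO
After move 2 (U): U=WWWW F=BBGG R=OORR B=GGBB L=RROO
After move 3 (R'): R=OROR U=WBWG F=BWGW D=YBYG B=YGYB
After move 4 (U'): U=BGWW F=RRGW R=BWOR B=ORYB L=YGOO
After move 5 (R): R=OBRW U=BRWW F=RBGG D=YYYO B=WRGB
After move 6 (F): F=GRGB U=BROG R=WBWW D=ROYO L=YYOY
Query 1: R[1] = B
Query 2: D[0] = R
Query 3: D[1] = O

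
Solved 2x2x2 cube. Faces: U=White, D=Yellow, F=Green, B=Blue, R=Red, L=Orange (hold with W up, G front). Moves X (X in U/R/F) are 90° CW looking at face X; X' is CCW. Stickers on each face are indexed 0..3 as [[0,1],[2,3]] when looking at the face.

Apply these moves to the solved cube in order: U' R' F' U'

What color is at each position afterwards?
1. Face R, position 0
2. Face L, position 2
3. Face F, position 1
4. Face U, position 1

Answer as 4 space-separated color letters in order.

After move 1 (U'): U=WWWW F=OOGG R=GGRR B=RRBB L=BBOO
After move 2 (R'): R=GRGR U=WBWR F=OWGW D=YOYG B=YRYB
After move 3 (F'): F=WWOG U=WBGG R=ORYR D=BOYG L=BROW
After move 4 (U'): U=BGWG F=BROG R=WWYR B=ORYB L=YROW
Query 1: R[0] = W
Query 2: L[2] = O
Query 3: F[1] = R
Query 4: U[1] = G

Answer: W O R G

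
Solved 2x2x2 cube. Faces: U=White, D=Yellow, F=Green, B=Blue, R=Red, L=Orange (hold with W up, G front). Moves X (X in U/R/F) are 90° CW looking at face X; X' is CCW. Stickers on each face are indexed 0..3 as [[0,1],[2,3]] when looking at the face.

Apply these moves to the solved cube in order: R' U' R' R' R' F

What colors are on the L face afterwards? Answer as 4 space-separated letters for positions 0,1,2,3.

Answer: Y Y O Y

Derivation:
After move 1 (R'): R=RRRR U=WBWB F=GWGW D=YGYG B=YBYB
After move 2 (U'): U=BBWW F=OOGW R=GWRR B=RRYB L=YBOO
After move 3 (R'): R=WRGR U=BYWR F=OBGW D=YOYW B=GRGB
After move 4 (R'): R=RRWG U=BGWG F=OYGR D=YBYW B=WROB
After move 5 (R'): R=RGRW U=BOWW F=OGGG D=YYYR B=WRBB
After move 6 (F): F=GOGG U=BOOB R=WGWW D=RRYR L=YYOY
Query: L face = YYOY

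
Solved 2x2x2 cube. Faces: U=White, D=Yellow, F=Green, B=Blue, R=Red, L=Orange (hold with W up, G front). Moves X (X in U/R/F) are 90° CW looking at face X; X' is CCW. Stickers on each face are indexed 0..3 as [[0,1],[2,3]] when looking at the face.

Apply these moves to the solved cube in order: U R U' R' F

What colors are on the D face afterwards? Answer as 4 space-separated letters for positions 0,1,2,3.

Answer: R Y Y Y

Derivation:
After move 1 (U): U=WWWW F=RRGG R=BBRR B=OOBB L=GGOO
After move 2 (R): R=RBRB U=WRWG F=RYGY D=YBYO B=WOWB
After move 3 (U'): U=RGWW F=GGGY R=RYRB B=RBWB L=WOOO
After move 4 (R'): R=YBRR U=RWWR F=GGGW D=YGYY B=OBBB
After move 5 (F): F=GGWG U=RWOO R=WBRR D=RYYY L=WYOG
Query: D face = RYYY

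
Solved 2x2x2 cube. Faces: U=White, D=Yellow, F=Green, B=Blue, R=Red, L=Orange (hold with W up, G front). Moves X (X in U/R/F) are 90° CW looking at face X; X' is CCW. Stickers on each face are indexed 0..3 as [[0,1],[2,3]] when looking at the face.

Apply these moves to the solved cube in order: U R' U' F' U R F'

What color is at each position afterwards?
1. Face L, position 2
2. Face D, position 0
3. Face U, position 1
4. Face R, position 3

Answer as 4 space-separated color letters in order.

Answer: O W W R

Derivation:
After move 1 (U): U=WWWW F=RRGG R=BBRR B=OOBB L=GGOO
After move 2 (R'): R=BRBR U=WBWO F=RWGW D=YRYG B=YOYB
After move 3 (U'): U=BOWW F=GGGW R=RWBR B=BRYB L=YOOO
After move 4 (F'): F=GWGG U=BORB R=RWYR D=OOYG L=YWOW
After move 5 (U): U=RBBO F=RWGG R=BRYR B=YWYB L=GWOW
After move 6 (R): R=YBRR U=RWBG F=ROGG D=OYYY B=OWBB
After move 7 (F'): F=OGRG U=RWYR R=YBOR D=WWYY L=GGOB
Query 1: L[2] = O
Query 2: D[0] = W
Query 3: U[1] = W
Query 4: R[3] = R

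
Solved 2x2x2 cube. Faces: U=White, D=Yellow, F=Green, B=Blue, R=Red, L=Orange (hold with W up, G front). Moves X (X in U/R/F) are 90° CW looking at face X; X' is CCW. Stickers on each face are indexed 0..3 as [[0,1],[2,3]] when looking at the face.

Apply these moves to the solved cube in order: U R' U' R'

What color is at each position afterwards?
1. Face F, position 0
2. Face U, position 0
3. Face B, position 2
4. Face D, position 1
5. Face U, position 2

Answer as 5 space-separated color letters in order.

Answer: G B R G W

Derivation:
After move 1 (U): U=WWWW F=RRGG R=BBRR B=OOBB L=GGOO
After move 2 (R'): R=BRBR U=WBWO F=RWGW D=YRYG B=YOYB
After move 3 (U'): U=BOWW F=GGGW R=RWBR B=BRYB L=YOOO
After move 4 (R'): R=WRRB U=BYWB F=GOGW D=YGYW B=GRRB
Query 1: F[0] = G
Query 2: U[0] = B
Query 3: B[2] = R
Query 4: D[1] = G
Query 5: U[2] = W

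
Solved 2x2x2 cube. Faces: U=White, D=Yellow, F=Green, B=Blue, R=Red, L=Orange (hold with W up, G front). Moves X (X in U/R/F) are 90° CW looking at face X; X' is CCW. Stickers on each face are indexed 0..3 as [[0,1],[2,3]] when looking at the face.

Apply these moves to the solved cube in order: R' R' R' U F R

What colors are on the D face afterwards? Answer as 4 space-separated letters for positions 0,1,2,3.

After move 1 (R'): R=RRRR U=WBWB F=GWGW D=YGYG B=YBYB
After move 2 (R'): R=RRRR U=WYWY F=GBGB D=YWYW B=GBGB
After move 3 (R'): R=RRRR U=WGWG F=GYGY D=YBYB B=WBWB
After move 4 (U): U=WWGG F=RRGY R=WBRR B=OOWB L=GYOO
After move 5 (F): F=GRYR U=WWOY R=GBGR D=RWYB L=GYOB
After move 6 (R): R=GGRB U=WROR F=GWYB D=RWYO B=YOWB
Query: D face = RWYO

Answer: R W Y O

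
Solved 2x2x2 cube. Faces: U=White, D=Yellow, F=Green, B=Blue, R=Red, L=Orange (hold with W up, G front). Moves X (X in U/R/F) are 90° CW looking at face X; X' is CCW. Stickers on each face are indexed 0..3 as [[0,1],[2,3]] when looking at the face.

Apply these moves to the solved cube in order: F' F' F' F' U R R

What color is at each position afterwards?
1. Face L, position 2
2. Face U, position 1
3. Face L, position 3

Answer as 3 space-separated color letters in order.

Answer: O Y O

Derivation:
After move 1 (F'): F=GGGG U=WWRR R=YRYR D=OOYY L=OWOW
After move 2 (F'): F=GGGG U=WWYY R=OROR D=WWYY L=OROR
After move 3 (F'): F=GGGG U=WWOO R=WRWR D=RRYY L=OYOY
After move 4 (F'): F=GGGG U=WWWW R=RRRR D=YYYY L=OOOO
After move 5 (U): U=WWWW F=RRGG R=BBRR B=OOBB L=GGOO
After move 6 (R): R=RBRB U=WRWG F=RYGY D=YBYO B=WOWB
After move 7 (R): R=RRBB U=WYWY F=RBGO D=YWYW B=GORB
Query 1: L[2] = O
Query 2: U[1] = Y
Query 3: L[3] = O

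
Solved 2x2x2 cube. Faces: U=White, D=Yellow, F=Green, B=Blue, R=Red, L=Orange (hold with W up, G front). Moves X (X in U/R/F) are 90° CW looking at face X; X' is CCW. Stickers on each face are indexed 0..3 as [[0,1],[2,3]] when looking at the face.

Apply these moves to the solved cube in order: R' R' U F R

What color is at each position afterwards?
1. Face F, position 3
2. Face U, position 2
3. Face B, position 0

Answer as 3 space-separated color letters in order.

After move 1 (R'): R=RRRR U=WBWB F=GWGW D=YGYG B=YBYB
After move 2 (R'): R=RRRR U=WYWY F=GBGB D=YWYW B=GBGB
After move 3 (U): U=WWYY F=RRGB R=GBRR B=OOGB L=GBOO
After move 4 (F): F=GRBR U=WWOB R=YBYR D=RGYW L=GYOW
After move 5 (R): R=YYRB U=WROR F=GGBW D=RGYO B=BOWB
Query 1: F[3] = W
Query 2: U[2] = O
Query 3: B[0] = B

Answer: W O B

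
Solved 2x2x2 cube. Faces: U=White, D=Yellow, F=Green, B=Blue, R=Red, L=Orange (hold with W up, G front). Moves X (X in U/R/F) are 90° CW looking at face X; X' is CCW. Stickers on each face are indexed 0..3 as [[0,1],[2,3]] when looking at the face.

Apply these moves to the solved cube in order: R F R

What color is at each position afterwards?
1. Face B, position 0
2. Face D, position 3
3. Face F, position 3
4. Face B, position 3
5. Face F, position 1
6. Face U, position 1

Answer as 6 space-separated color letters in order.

Answer: O W B B R G

Derivation:
After move 1 (R): R=RRRR U=WGWG F=GYGY D=YBYB B=WBWB
After move 2 (F): F=GGYY U=WGOO R=WRGR D=RRYB L=OYOB
After move 3 (R): R=GWRR U=WGOY F=GRYB D=RWYW B=OBGB
Query 1: B[0] = O
Query 2: D[3] = W
Query 3: F[3] = B
Query 4: B[3] = B
Query 5: F[1] = R
Query 6: U[1] = G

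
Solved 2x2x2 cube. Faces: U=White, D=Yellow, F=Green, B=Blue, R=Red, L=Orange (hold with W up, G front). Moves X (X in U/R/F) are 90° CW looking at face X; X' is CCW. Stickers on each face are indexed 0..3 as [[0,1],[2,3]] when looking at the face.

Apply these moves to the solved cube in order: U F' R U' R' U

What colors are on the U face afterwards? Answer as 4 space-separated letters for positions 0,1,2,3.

Answer: W G Y W

Derivation:
After move 1 (U): U=WWWW F=RRGG R=BBRR B=OOBB L=GGOO
After move 2 (F'): F=RGRG U=WWBR R=YBYR D=GOYY L=GWOW
After move 3 (R): R=YYRB U=WGBG F=RORY D=GBYO B=ROWB
After move 4 (U'): U=GGWB F=GWRY R=RORB B=YYWB L=ROOW
After move 5 (R'): R=OBRR U=GWWY F=GGRB D=GWYY B=OYBB
After move 6 (U): U=WGYW F=OBRB R=OYRR B=ROBB L=GGOW
Query: U face = WGYW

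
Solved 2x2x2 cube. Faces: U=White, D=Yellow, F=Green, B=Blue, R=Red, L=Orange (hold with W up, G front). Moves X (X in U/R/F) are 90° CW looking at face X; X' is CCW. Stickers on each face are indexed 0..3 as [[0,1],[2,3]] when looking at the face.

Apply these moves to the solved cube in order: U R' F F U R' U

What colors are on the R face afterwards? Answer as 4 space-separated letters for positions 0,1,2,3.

Answer: G B Y G

Derivation:
After move 1 (U): U=WWWW F=RRGG R=BBRR B=OOBB L=GGOO
After move 2 (R'): R=BRBR U=WBWO F=RWGW D=YRYG B=YOYB
After move 3 (F): F=GRWW U=WBOG R=WROR D=BBYG L=GYOR
After move 4 (F): F=WGWR U=WBRY R=ORGR D=OWYG L=GBOB
After move 5 (U): U=RWYB F=ORWR R=YOGR B=GBYB L=WGOB
After move 6 (R'): R=ORYG U=RYYG F=OWWB D=ORYR B=GBWB
After move 7 (U): U=YRGY F=ORWB R=GBYG B=WGWB L=OWOB
Query: R face = GBYG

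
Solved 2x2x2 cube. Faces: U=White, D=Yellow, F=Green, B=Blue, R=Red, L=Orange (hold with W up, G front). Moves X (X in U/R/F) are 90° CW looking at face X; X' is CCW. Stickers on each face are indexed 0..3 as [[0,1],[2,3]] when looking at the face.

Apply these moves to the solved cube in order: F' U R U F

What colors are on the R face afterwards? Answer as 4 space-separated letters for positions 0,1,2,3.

After move 1 (F'): F=GGGG U=WWRR R=YRYR D=OOYY L=OWOW
After move 2 (U): U=RWRW F=YRGG R=BBYR B=OWBB L=GGOW
After move 3 (R): R=YBRB U=RRRG F=YOGY D=OBYO B=WWWB
After move 4 (U): U=RRGR F=YBGY R=WWRB B=GGWB L=YOOW
After move 5 (F): F=GYYB U=RRWO R=GWRB D=RWYO L=YOOB
Query: R face = GWRB

Answer: G W R B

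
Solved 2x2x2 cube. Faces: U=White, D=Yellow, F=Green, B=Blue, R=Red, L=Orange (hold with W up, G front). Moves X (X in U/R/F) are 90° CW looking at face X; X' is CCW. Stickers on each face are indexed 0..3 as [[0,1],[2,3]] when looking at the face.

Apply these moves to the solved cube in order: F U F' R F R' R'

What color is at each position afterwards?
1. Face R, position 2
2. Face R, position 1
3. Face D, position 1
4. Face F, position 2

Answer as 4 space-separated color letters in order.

Answer: R G G Y

Derivation:
After move 1 (F): F=GGGG U=WWOO R=WRWR D=RRYY L=OYOY
After move 2 (U): U=OWOW F=WRGG R=BBWR B=OYBB L=GGOY
After move 3 (F'): F=RGWG U=OWBW R=RBRR D=GYYY L=GWOO
After move 4 (R): R=RRRB U=OGBG F=RYWY D=GBYO B=WYWB
After move 5 (F): F=WRYY U=OGOW R=BRGB D=RRYO L=GGOB
After move 6 (R'): R=RBBG U=OWOW F=WGYW D=RRYY B=OYRB
After move 7 (R'): R=BGRB U=OROO F=WWYW D=RGYW B=YYRB
Query 1: R[2] = R
Query 2: R[1] = G
Query 3: D[1] = G
Query 4: F[2] = Y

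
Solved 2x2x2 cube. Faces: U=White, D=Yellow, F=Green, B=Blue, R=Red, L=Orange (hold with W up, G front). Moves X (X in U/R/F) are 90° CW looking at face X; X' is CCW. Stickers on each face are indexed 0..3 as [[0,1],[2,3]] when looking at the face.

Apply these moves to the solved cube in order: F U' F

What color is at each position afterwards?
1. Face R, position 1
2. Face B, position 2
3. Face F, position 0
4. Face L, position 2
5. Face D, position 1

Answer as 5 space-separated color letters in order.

After move 1 (F): F=GGGG U=WWOO R=WRWR D=RRYY L=OYOY
After move 2 (U'): U=WOWO F=OYGG R=GGWR B=WRBB L=BBOY
After move 3 (F): F=GOGY U=WOYB R=WGOR D=WGYY L=BROR
Query 1: R[1] = G
Query 2: B[2] = B
Query 3: F[0] = G
Query 4: L[2] = O
Query 5: D[1] = G

Answer: G B G O G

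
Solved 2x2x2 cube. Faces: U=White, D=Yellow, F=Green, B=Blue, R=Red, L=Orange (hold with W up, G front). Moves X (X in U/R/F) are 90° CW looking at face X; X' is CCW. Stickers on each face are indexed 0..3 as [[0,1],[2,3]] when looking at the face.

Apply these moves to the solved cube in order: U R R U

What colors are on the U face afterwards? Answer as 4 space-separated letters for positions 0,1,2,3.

Answer: W W Y Y

Derivation:
After move 1 (U): U=WWWW F=RRGG R=BBRR B=OOBB L=GGOO
After move 2 (R): R=RBRB U=WRWG F=RYGY D=YBYO B=WOWB
After move 3 (R): R=RRBB U=WYWY F=RBGO D=YWYW B=GORB
After move 4 (U): U=WWYY F=RRGO R=GOBB B=GGRB L=RBOO
Query: U face = WWYY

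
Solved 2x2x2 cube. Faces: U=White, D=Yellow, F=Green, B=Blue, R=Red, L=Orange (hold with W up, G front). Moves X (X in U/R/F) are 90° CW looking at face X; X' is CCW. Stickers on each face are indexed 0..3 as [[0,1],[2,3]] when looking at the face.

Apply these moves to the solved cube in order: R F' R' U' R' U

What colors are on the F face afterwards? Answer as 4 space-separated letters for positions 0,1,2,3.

Answer: G Y G R

Derivation:
After move 1 (R): R=RRRR U=WGWG F=GYGY D=YBYB B=WBWB
After move 2 (F'): F=YYGG U=WGRR R=BRYR D=OOYB L=OGOW
After move 3 (R'): R=RRBY U=WWRW F=YGGR D=OYYG B=BBOB
After move 4 (U'): U=WWWR F=OGGR R=YGBY B=RROB L=BBOW
After move 5 (R'): R=GYYB U=WOWR F=OWGR D=OGYR B=GRYB
After move 6 (U): U=WWRO F=GYGR R=GRYB B=BBYB L=OWOW
Query: F face = GYGR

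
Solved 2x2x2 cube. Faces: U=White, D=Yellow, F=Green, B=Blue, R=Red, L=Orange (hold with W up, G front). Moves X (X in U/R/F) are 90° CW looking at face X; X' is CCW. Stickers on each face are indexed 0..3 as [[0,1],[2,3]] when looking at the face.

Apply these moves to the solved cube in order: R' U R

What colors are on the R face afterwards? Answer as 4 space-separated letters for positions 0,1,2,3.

After move 1 (R'): R=RRRR U=WBWB F=GWGW D=YGYG B=YBYB
After move 2 (U): U=WWBB F=RRGW R=YBRR B=OOYB L=GWOO
After move 3 (R): R=RYRB U=WRBW F=RGGG D=YYYO B=BOWB
Query: R face = RYRB

Answer: R Y R B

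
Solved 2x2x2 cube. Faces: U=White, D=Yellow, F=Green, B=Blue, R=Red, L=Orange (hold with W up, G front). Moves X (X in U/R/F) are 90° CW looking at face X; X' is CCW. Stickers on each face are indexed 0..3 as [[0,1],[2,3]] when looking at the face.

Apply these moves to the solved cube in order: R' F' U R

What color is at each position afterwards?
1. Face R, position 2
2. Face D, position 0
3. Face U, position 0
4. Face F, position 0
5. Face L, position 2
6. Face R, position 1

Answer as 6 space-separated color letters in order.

After move 1 (R'): R=RRRR U=WBWB F=GWGW D=YGYG B=YBYB
After move 2 (F'): F=WWGG U=WBRR R=GRYR D=OOYG L=OBOW
After move 3 (U): U=RWRB F=GRGG R=YBYR B=OBYB L=WWOW
After move 4 (R): R=YYRB U=RRRG F=GOGG D=OYYO B=BBWB
Query 1: R[2] = R
Query 2: D[0] = O
Query 3: U[0] = R
Query 4: F[0] = G
Query 5: L[2] = O
Query 6: R[1] = Y

Answer: R O R G O Y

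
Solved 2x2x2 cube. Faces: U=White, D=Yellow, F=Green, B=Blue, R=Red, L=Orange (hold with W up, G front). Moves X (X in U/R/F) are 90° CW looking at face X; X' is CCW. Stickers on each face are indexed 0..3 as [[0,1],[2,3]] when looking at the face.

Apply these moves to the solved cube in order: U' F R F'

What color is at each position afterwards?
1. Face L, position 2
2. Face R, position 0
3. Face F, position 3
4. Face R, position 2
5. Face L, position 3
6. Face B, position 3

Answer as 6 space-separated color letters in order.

Answer: O B G R O B

Derivation:
After move 1 (U'): U=WWWW F=OOGG R=GGRR B=RRBB L=BBOO
After move 2 (F): F=GOGO U=WWOB R=WGWR D=RGYY L=BYOY
After move 3 (R): R=WWRG U=WOOO F=GGGY D=RBYR B=BRWB
After move 4 (F'): F=GYGG U=WOWR R=BWRG D=YYYR L=BOOO
Query 1: L[2] = O
Query 2: R[0] = B
Query 3: F[3] = G
Query 4: R[2] = R
Query 5: L[3] = O
Query 6: B[3] = B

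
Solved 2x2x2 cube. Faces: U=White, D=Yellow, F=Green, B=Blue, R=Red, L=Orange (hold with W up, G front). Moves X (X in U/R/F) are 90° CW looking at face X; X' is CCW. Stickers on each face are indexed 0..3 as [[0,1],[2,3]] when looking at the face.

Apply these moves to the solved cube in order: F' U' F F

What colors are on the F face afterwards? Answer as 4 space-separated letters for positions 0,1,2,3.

Answer: G G W O

Derivation:
After move 1 (F'): F=GGGG U=WWRR R=YRYR D=OOYY L=OWOW
After move 2 (U'): U=WRWR F=OWGG R=GGYR B=YRBB L=BBOW
After move 3 (F): F=GOGW U=WRWB R=WGRR D=YGYY L=BOOO
After move 4 (F): F=GGWO U=WROO R=WGBR D=RWYY L=BYOG
Query: F face = GGWO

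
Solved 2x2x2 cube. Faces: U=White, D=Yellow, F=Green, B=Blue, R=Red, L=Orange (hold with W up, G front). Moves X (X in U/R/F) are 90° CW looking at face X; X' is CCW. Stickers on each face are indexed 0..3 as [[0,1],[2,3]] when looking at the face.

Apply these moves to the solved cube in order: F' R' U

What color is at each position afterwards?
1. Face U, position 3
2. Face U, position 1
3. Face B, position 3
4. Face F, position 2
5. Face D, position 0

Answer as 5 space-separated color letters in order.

Answer: B W B G O

Derivation:
After move 1 (F'): F=GGGG U=WWRR R=YRYR D=OOYY L=OWOW
After move 2 (R'): R=RRYY U=WBRB F=GWGR D=OGYG B=YBOB
After move 3 (U): U=RWBB F=RRGR R=YBYY B=OWOB L=GWOW
Query 1: U[3] = B
Query 2: U[1] = W
Query 3: B[3] = B
Query 4: F[2] = G
Query 5: D[0] = O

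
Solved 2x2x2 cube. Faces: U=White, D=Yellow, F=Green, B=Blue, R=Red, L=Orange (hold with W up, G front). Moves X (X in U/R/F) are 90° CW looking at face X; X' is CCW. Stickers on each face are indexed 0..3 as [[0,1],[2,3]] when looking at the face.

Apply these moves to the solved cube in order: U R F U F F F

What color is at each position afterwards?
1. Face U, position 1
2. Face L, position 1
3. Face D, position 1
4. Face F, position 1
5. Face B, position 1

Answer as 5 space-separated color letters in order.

After move 1 (U): U=WWWW F=RRGG R=BBRR B=OOBB L=GGOO
After move 2 (R): R=RBRB U=WRWG F=RYGY D=YBYO B=WOWB
After move 3 (F): F=GRYY U=WROG R=WBGB D=RRYO L=GYOB
After move 4 (U): U=OWGR F=WBYY R=WOGB B=GYWB L=GROB
After move 5 (F): F=YWYB U=OWBR R=GORB D=GWYO L=GROR
After move 6 (F): F=YYBW U=OWRR R=BORB D=RGYO L=GGOW
After move 7 (F): F=BYWY U=OWWG R=RORB D=RBYO L=GROG
Query 1: U[1] = W
Query 2: L[1] = R
Query 3: D[1] = B
Query 4: F[1] = Y
Query 5: B[1] = Y

Answer: W R B Y Y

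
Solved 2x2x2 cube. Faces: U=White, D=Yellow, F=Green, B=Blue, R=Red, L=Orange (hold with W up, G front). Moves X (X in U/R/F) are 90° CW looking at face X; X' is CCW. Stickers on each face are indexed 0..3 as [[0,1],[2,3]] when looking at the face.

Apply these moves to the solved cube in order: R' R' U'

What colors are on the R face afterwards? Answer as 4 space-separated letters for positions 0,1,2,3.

Answer: G B R R

Derivation:
After move 1 (R'): R=RRRR U=WBWB F=GWGW D=YGYG B=YBYB
After move 2 (R'): R=RRRR U=WYWY F=GBGB D=YWYW B=GBGB
After move 3 (U'): U=YYWW F=OOGB R=GBRR B=RRGB L=GBOO
Query: R face = GBRR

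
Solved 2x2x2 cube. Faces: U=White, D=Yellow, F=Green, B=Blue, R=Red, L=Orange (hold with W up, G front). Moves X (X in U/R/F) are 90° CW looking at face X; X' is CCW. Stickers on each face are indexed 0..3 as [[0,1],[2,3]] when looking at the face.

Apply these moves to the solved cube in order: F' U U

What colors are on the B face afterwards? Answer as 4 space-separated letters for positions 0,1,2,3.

Answer: G G B B

Derivation:
After move 1 (F'): F=GGGG U=WWRR R=YRYR D=OOYY L=OWOW
After move 2 (U): U=RWRW F=YRGG R=BBYR B=OWBB L=GGOW
After move 3 (U): U=RRWW F=BBGG R=OWYR B=GGBB L=YROW
Query: B face = GGBB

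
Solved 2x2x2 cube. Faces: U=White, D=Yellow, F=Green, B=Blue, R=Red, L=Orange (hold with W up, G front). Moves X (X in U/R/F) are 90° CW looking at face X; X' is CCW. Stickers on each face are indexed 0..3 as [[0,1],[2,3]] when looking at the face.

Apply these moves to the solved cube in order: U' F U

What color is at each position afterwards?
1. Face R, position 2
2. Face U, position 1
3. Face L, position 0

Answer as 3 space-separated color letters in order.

Answer: W W G

Derivation:
After move 1 (U'): U=WWWW F=OOGG R=GGRR B=RRBB L=BBOO
After move 2 (F): F=GOGO U=WWOB R=WGWR D=RGYY L=BYOY
After move 3 (U): U=OWBW F=WGGO R=RRWR B=BYBB L=GOOY
Query 1: R[2] = W
Query 2: U[1] = W
Query 3: L[0] = G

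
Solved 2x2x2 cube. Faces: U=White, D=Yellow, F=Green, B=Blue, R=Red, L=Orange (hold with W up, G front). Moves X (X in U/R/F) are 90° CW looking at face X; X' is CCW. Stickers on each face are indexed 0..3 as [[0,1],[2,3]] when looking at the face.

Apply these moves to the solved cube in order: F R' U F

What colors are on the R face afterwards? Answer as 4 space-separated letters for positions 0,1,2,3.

Answer: B B B W

Derivation:
After move 1 (F): F=GGGG U=WWOO R=WRWR D=RRYY L=OYOY
After move 2 (R'): R=RRWW U=WBOB F=GWGO D=RGYG B=YBRB
After move 3 (U): U=OWBB F=RRGO R=YBWW B=OYRB L=GWOY
After move 4 (F): F=GROR U=OWYW R=BBBW D=WYYG L=GROG
Query: R face = BBBW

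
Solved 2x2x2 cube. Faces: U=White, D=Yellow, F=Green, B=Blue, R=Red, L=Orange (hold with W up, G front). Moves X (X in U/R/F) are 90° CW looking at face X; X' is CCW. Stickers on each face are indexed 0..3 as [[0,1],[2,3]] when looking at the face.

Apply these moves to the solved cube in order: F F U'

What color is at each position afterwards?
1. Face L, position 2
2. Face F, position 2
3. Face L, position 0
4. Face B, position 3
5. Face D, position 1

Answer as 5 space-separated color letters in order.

Answer: O G B B W

Derivation:
After move 1 (F): F=GGGG U=WWOO R=WRWR D=RRYY L=OYOY
After move 2 (F): F=GGGG U=WWYY R=OROR D=WWYY L=OROR
After move 3 (U'): U=WYWY F=ORGG R=GGOR B=ORBB L=BBOR
Query 1: L[2] = O
Query 2: F[2] = G
Query 3: L[0] = B
Query 4: B[3] = B
Query 5: D[1] = W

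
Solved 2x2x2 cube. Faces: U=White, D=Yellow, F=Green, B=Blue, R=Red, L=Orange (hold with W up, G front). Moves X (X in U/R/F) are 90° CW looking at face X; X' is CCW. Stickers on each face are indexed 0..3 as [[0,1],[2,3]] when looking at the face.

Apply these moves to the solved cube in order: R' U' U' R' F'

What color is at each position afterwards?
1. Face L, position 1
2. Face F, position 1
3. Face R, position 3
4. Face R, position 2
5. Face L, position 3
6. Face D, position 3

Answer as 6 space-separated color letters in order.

Answer: G W R Y B W

Derivation:
After move 1 (R'): R=RRRR U=WBWB F=GWGW D=YGYG B=YBYB
After move 2 (U'): U=BBWW F=OOGW R=GWRR B=RRYB L=YBOO
After move 3 (U'): U=BWBW F=YBGW R=OORR B=GWYB L=RROO
After move 4 (R'): R=OROR U=BYBG F=YWGW D=YBYW B=GWGB
After move 5 (F'): F=WWYG U=BYOO R=BRYR D=ROYW L=RGOB
Query 1: L[1] = G
Query 2: F[1] = W
Query 3: R[3] = R
Query 4: R[2] = Y
Query 5: L[3] = B
Query 6: D[3] = W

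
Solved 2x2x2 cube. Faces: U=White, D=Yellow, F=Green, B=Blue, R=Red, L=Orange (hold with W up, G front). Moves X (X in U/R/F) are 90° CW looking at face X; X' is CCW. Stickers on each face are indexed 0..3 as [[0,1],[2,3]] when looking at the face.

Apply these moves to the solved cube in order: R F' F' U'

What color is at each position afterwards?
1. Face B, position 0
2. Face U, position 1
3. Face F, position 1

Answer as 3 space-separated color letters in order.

After move 1 (R): R=RRRR U=WGWG F=GYGY D=YBYB B=WBWB
After move 2 (F'): F=YYGG U=WGRR R=BRYR D=OOYB L=OGOW
After move 3 (F'): F=YGYG U=WGBY R=OROR D=GWYB L=OROR
After move 4 (U'): U=GYWB F=ORYG R=YGOR B=ORWB L=WBOR
Query 1: B[0] = O
Query 2: U[1] = Y
Query 3: F[1] = R

Answer: O Y R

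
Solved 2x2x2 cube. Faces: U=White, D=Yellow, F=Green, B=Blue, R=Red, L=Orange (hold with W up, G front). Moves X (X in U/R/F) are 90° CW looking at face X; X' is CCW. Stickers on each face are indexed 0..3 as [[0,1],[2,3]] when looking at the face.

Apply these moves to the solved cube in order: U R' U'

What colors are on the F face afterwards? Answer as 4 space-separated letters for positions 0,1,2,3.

After move 1 (U): U=WWWW F=RRGG R=BBRR B=OOBB L=GGOO
After move 2 (R'): R=BRBR U=WBWO F=RWGW D=YRYG B=YOYB
After move 3 (U'): U=BOWW F=GGGW R=RWBR B=BRYB L=YOOO
Query: F face = GGGW

Answer: G G G W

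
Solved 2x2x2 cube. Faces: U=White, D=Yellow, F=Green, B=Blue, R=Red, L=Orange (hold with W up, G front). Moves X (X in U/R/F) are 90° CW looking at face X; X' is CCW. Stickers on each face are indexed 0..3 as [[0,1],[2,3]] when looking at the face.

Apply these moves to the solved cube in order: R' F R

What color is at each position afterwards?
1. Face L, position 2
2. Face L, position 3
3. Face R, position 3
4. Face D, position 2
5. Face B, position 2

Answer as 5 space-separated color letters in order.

Answer: O G R Y B

Derivation:
After move 1 (R'): R=RRRR U=WBWB F=GWGW D=YGYG B=YBYB
After move 2 (F): F=GGWW U=WBOO R=WRBR D=RRYG L=OYOG
After move 3 (R): R=BWRR U=WGOW F=GRWG D=RYYY B=OBBB
Query 1: L[2] = O
Query 2: L[3] = G
Query 3: R[3] = R
Query 4: D[2] = Y
Query 5: B[2] = B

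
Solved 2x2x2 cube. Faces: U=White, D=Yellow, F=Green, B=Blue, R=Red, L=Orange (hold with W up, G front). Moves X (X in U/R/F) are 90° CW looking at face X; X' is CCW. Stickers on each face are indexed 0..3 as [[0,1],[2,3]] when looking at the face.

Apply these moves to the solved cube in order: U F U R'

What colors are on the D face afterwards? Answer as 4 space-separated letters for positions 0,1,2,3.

After move 1 (U): U=WWWW F=RRGG R=BBRR B=OOBB L=GGOO
After move 2 (F): F=GRGR U=WWOG R=WBWR D=RBYY L=GYOY
After move 3 (U): U=OWGW F=WBGR R=OOWR B=GYBB L=GROY
After move 4 (R'): R=OROW U=OBGG F=WWGW D=RBYR B=YYBB
Query: D face = RBYR

Answer: R B Y R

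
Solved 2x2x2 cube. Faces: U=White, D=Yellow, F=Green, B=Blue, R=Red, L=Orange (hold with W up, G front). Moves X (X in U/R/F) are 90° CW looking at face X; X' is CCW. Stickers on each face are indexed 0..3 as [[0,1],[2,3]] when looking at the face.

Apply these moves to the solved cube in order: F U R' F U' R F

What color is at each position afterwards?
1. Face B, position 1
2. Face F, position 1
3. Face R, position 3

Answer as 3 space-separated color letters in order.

After move 1 (F): F=GGGG U=WWOO R=WRWR D=RRYY L=OYOY
After move 2 (U): U=OWOW F=WRGG R=BBWR B=OYBB L=GGOY
After move 3 (R'): R=BRBW U=OBOO F=WWGW D=RRYG B=YYRB
After move 4 (F): F=GWWW U=OBYG R=OROW D=BBYG L=GROR
After move 5 (U'): U=BGOY F=GRWW R=GWOW B=ORRB L=YYOR
After move 6 (R): R=OGWW U=BROW F=GBWG D=BRYO B=YRGB
After move 7 (F): F=WGGB U=BRRY R=OGWW D=WOYO L=YBOR
Query 1: B[1] = R
Query 2: F[1] = G
Query 3: R[3] = W

Answer: R G W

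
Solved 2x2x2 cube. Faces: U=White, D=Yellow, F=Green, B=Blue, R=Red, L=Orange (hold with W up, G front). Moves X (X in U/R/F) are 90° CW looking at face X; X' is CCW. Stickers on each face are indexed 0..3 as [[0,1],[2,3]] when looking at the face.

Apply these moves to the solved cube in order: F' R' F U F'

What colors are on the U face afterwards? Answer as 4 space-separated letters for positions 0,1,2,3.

Answer: W W Y B

Derivation:
After move 1 (F'): F=GGGG U=WWRR R=YRYR D=OOYY L=OWOW
After move 2 (R'): R=RRYY U=WBRB F=GWGR D=OGYG B=YBOB
After move 3 (F): F=GGRW U=WBWW R=RRBY D=YRYG L=OOOG
After move 4 (U): U=WWWB F=RRRW R=YBBY B=OOOB L=GGOG
After move 5 (F'): F=RWRR U=WWYB R=RBYY D=GGYG L=GBOW
Query: U face = WWYB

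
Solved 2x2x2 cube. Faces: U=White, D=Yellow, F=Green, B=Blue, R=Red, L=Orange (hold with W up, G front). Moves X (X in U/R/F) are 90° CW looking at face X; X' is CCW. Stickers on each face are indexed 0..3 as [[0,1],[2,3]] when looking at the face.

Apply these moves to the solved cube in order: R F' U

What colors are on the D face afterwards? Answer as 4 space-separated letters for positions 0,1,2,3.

Answer: O O Y B

Derivation:
After move 1 (R): R=RRRR U=WGWG F=GYGY D=YBYB B=WBWB
After move 2 (F'): F=YYGG U=WGRR R=BRYR D=OOYB L=OGOW
After move 3 (U): U=RWRG F=BRGG R=WBYR B=OGWB L=YYOW
Query: D face = OOYB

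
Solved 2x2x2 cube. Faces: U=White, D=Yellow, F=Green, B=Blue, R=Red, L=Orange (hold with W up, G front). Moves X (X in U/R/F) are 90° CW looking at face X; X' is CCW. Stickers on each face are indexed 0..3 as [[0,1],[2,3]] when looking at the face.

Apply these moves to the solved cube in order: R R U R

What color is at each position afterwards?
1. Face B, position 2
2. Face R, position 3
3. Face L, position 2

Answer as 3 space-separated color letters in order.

After move 1 (R): R=RRRR U=WGWG F=GYGY D=YBYB B=WBWB
After move 2 (R): R=RRRR U=WYWY F=GBGB D=YWYW B=GBGB
After move 3 (U): U=WWYY F=RRGB R=GBRR B=OOGB L=GBOO
After move 4 (R): R=RGRB U=WRYB F=RWGW D=YGYO B=YOWB
Query 1: B[2] = W
Query 2: R[3] = B
Query 3: L[2] = O

Answer: W B O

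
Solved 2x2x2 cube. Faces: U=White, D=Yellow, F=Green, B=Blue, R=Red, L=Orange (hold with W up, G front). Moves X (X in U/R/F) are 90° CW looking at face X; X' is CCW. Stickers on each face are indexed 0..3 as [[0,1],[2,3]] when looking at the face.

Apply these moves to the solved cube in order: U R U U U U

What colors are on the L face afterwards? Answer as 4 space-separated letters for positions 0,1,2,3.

Answer: G G O O

Derivation:
After move 1 (U): U=WWWW F=RRGG R=BBRR B=OOBB L=GGOO
After move 2 (R): R=RBRB U=WRWG F=RYGY D=YBYO B=WOWB
After move 3 (U): U=WWGR F=RBGY R=WORB B=GGWB L=RYOO
After move 4 (U): U=GWRW F=WOGY R=GGRB B=RYWB L=RBOO
After move 5 (U): U=RGWW F=GGGY R=RYRB B=RBWB L=WOOO
After move 6 (U): U=WRWG F=RYGY R=RBRB B=WOWB L=GGOO
Query: L face = GGOO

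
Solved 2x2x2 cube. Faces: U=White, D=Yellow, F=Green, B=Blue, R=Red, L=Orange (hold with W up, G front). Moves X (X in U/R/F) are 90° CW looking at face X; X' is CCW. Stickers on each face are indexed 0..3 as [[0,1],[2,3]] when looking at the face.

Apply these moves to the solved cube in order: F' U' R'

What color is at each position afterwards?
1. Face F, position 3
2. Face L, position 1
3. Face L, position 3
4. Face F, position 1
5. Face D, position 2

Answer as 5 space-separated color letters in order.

Answer: R B W R Y

Derivation:
After move 1 (F'): F=GGGG U=WWRR R=YRYR D=OOYY L=OWOW
After move 2 (U'): U=WRWR F=OWGG R=GGYR B=YRBB L=BBOW
After move 3 (R'): R=GRGY U=WBWY F=ORGR D=OWYG B=YROB
Query 1: F[3] = R
Query 2: L[1] = B
Query 3: L[3] = W
Query 4: F[1] = R
Query 5: D[2] = Y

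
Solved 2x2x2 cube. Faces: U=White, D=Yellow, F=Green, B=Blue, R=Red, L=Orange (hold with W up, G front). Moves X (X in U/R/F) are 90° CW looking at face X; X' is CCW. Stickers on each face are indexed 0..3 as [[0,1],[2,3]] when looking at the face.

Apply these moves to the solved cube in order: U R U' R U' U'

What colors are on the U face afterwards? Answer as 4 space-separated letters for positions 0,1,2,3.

After move 1 (U): U=WWWW F=RRGG R=BBRR B=OOBB L=GGOO
After move 2 (R): R=RBRB U=WRWG F=RYGY D=YBYO B=WOWB
After move 3 (U'): U=RGWW F=GGGY R=RYRB B=RBWB L=WOOO
After move 4 (R): R=RRBY U=RGWY F=GBGO D=YWYR B=WBGB
After move 5 (U'): U=GYRW F=WOGO R=GBBY B=RRGB L=WBOO
After move 6 (U'): U=YWGR F=WBGO R=WOBY B=GBGB L=RROO
Query: U face = YWGR

Answer: Y W G R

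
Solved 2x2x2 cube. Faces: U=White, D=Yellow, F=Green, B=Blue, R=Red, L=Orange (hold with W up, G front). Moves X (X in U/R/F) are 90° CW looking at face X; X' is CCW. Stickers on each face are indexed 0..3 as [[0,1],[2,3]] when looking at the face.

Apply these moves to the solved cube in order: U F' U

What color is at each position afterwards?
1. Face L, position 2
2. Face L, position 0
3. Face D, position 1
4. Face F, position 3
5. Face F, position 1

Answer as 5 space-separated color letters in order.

Answer: O R O G B

Derivation:
After move 1 (U): U=WWWW F=RRGG R=BBRR B=OOBB L=GGOO
After move 2 (F'): F=RGRG U=WWBR R=YBYR D=GOYY L=GWOW
After move 3 (U): U=BWRW F=YBRG R=OOYR B=GWBB L=RGOW
Query 1: L[2] = O
Query 2: L[0] = R
Query 3: D[1] = O
Query 4: F[3] = G
Query 5: F[1] = B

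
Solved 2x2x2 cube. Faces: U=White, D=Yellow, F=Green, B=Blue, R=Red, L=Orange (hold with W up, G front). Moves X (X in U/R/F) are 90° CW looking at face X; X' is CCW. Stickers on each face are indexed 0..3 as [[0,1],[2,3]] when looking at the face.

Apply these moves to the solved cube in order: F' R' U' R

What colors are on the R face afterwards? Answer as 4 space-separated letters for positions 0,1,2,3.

Answer: Y G Y W

Derivation:
After move 1 (F'): F=GGGG U=WWRR R=YRYR D=OOYY L=OWOW
After move 2 (R'): R=RRYY U=WBRB F=GWGR D=OGYG B=YBOB
After move 3 (U'): U=BBWR F=OWGR R=GWYY B=RROB L=YBOW
After move 4 (R): R=YGYW U=BWWR F=OGGG D=OOYR B=RRBB
Query: R face = YGYW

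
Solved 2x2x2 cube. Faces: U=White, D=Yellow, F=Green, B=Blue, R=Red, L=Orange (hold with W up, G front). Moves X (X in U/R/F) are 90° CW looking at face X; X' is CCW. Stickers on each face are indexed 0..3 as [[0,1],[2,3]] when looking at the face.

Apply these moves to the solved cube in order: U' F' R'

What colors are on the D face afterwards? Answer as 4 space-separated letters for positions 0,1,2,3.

Answer: B G Y G

Derivation:
After move 1 (U'): U=WWWW F=OOGG R=GGRR B=RRBB L=BBOO
After move 2 (F'): F=OGOG U=WWGR R=YGYR D=BOYY L=BWOW
After move 3 (R'): R=GRYY U=WBGR F=OWOR D=BGYG B=YROB
Query: D face = BGYG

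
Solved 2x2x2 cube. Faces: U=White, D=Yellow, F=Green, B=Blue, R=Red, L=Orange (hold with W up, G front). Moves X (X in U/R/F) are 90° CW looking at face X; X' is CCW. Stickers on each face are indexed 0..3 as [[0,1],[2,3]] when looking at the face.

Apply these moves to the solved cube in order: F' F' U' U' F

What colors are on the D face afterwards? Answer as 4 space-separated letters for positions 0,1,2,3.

After move 1 (F'): F=GGGG U=WWRR R=YRYR D=OOYY L=OWOW
After move 2 (F'): F=GGGG U=WWYY R=OROR D=WWYY L=OROR
After move 3 (U'): U=WYWY F=ORGG R=GGOR B=ORBB L=BBOR
After move 4 (U'): U=YYWW F=BBGG R=OROR B=GGBB L=OROR
After move 5 (F): F=GBGB U=YYRR R=WRWR D=OOYY L=OWOW
Query: D face = OOYY

Answer: O O Y Y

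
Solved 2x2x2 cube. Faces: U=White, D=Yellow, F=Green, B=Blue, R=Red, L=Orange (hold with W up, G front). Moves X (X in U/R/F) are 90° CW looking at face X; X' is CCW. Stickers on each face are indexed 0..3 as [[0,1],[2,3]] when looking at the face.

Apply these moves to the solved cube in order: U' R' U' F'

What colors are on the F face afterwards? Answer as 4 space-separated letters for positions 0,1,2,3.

Answer: B W B G

Derivation:
After move 1 (U'): U=WWWW F=OOGG R=GGRR B=RRBB L=BBOO
After move 2 (R'): R=GRGR U=WBWR F=OWGW D=YOYG B=YRYB
After move 3 (U'): U=BRWW F=BBGW R=OWGR B=GRYB L=YROO
After move 4 (F'): F=BWBG U=BROG R=OWYR D=ROYG L=YWOW
Query: F face = BWBG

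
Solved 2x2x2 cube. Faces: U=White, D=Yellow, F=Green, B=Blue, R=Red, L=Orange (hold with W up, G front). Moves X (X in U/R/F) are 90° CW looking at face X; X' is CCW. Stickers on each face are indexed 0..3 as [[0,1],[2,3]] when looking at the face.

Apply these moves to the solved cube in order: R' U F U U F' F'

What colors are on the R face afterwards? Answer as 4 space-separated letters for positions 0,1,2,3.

Answer: G Y B R

Derivation:
After move 1 (R'): R=RRRR U=WBWB F=GWGW D=YGYG B=YBYB
After move 2 (U): U=WWBB F=RRGW R=YBRR B=OOYB L=GWOO
After move 3 (F): F=GRWR U=WWOW R=BBBR D=RYYG L=GYOG
After move 4 (U): U=OWWW F=BBWR R=OOBR B=GYYB L=GROG
After move 5 (U): U=WOWW F=OOWR R=GYBR B=GRYB L=BBOG
After move 6 (F'): F=OROW U=WOGB R=YYRR D=BGYG L=BWOW
After move 7 (F'): F=RWOO U=WOYR R=GYBR D=WWYG L=BBOG
Query: R face = GYBR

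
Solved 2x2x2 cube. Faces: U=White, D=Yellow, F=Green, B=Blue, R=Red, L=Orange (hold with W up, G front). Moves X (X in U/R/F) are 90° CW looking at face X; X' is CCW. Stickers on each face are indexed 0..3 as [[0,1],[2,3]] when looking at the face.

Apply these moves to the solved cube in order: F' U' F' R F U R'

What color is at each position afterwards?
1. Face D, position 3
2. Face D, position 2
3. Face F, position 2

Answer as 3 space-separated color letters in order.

After move 1 (F'): F=GGGG U=WWRR R=YRYR D=OOYY L=OWOW
After move 2 (U'): U=WRWR F=OWGG R=GGYR B=YRBB L=BBOW
After move 3 (F'): F=WGOG U=WRGY R=OGOR D=BWYY L=BROW
After move 4 (R): R=OORG U=WGGG F=WWOY D=BBYY B=YRRB
After move 5 (F): F=OWYW U=WGWR R=GOGG D=ROYY L=BBOB
After move 6 (U): U=WWRG F=GOYW R=YRGG B=BBRB L=OWOB
After move 7 (R'): R=RGYG U=WRRB F=GWYG D=ROYW B=YBOB
Query 1: D[3] = W
Query 2: D[2] = Y
Query 3: F[2] = Y

Answer: W Y Y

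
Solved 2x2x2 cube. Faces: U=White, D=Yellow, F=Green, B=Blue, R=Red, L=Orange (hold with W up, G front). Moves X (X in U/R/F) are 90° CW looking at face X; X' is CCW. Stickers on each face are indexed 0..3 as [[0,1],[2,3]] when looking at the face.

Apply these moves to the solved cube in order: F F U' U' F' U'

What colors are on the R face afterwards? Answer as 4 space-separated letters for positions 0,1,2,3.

Answer: B G W R

Derivation:
After move 1 (F): F=GGGG U=WWOO R=WRWR D=RRYY L=OYOY
After move 2 (F): F=GGGG U=WWYY R=OROR D=WWYY L=OROR
After move 3 (U'): U=WYWY F=ORGG R=GGOR B=ORBB L=BBOR
After move 4 (U'): U=YYWW F=BBGG R=OROR B=GGBB L=OROR
After move 5 (F'): F=BGBG U=YYOO R=WRWR D=RRYY L=OWOW
After move 6 (U'): U=YOYO F=OWBG R=BGWR B=WRBB L=GGOW
Query: R face = BGWR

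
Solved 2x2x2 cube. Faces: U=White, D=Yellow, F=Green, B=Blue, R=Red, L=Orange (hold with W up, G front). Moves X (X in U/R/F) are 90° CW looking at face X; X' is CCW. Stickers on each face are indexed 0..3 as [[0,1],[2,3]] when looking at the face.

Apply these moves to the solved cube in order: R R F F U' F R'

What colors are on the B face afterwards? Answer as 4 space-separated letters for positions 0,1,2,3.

After move 1 (R): R=RRRR U=WGWG F=GYGY D=YBYB B=WBWB
After move 2 (R): R=RRRR U=WYWY F=GBGB D=YWYW B=GBGB
After move 3 (F): F=GGBB U=WYOO R=WRYR D=RRYW L=OYOW
After move 4 (F): F=BGBG U=WYWY R=OROR D=YWYW L=OROR
After move 5 (U'): U=YYWW F=ORBG R=BGOR B=ORGB L=GBOR
After move 6 (F): F=BOGR U=YYRB R=WGWR D=OBYW L=GYOW
After move 7 (R'): R=GRWW U=YGRO F=BYGB D=OOYR B=WRBB
Query: B face = WRBB

Answer: W R B B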